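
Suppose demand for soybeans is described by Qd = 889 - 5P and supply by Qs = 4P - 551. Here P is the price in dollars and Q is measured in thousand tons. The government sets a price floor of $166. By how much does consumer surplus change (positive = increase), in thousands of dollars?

-444

Equilibrium: 889 - 5P = 4P - 551, so 1440 = 9P and P* = 160, Q* = 89.
Because the floor (166) lies above the market-clearing price, it is binding.
At P = 166: Qd = 889 - 5·166 = 59 and Qs = 4·166 - 551 = 113.
Consumer surplus without the control is ½ · (177.8 - 160) · 89 = 792.1.
With the floor, consumers buy 59 units at 166, so CS = ½ · (177.8 - 166) · 59 = 348.1.
Change in consumer surplus = 348.1 - 792.1 = -444.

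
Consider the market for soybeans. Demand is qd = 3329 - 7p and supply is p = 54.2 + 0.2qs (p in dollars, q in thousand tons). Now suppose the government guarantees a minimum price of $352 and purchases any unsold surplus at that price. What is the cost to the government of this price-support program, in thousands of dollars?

219648

Rearranging supply gives qs = 5p - 271. Without the control the market clears where 3329 - 7p = 5p - 271, i.e. p* = 300 and q* = 1229.
The floor of 352 is above the equilibrium price 300, so it binds.
At p = 352: qd = 3329 - 7·352 = 865 and qs = 5·352 - 271 = 1489.
Surplus = qs - qd = 624.
Government expenditure = surplus × support price = 624 × 352 = 219648.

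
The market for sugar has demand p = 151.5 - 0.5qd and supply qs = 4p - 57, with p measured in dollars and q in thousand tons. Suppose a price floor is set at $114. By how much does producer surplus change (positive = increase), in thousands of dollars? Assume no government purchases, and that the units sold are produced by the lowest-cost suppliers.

Rearranging demand gives qd = 303 - 2p. Setting quantity demanded equal to quantity supplied, 303 - 2p = 4p - 57, gives p* = 60 and q* = 183.
Because the floor (114) lies above the market-clearing price, it is binding.
At p = 114: qd = 303 - 2·114 = 75 and qs = 4·114 - 57 = 399.
Producer surplus without the control is ½ · (60 - 14.25) · 183 = 4186.125.
With the floor, 75 units are sold at 114. The supply price at q = 75 is 33, so PS = ½ · [(114 - 14.25) + (114 - 33)] · 75 = 6778.125.
Change in producer surplus = 6778.125 - 4186.125 = 2592.

2592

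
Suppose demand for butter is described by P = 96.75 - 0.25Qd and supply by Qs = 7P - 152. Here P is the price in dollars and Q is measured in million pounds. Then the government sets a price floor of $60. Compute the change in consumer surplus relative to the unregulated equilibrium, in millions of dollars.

Rearranging demand gives Qd = 387 - 4P. In a free market, 387 - 4P = 7P - 152 gives the equilibrium P* = 49, Q* = 191.
The floor of 60 is above the equilibrium price 49, so it binds.
At P = 60: Qd = 387 - 4·60 = 147 and Qs = 7·60 - 152 = 268.
Consumer surplus without the control is ½ · (96.75 - 49) · 191 = 4560.125.
With the floor, consumers buy 147 units at 60, so CS = ½ · (96.75 - 60) · 147 = 2701.125.
Change in consumer surplus = 2701.125 - 4560.125 = -1859.

-1859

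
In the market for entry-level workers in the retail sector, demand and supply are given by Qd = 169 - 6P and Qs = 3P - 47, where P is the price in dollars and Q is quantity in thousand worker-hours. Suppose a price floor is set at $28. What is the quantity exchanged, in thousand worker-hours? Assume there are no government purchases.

Equilibrium: 169 - 6P = 3P - 47, so 216 = 9P and P* = 24, Q* = 25.
Since 28 > 24, the floor is binding.
At P = 28: Qd = 169 - 6·28 = 1 and Qs = 3·28 - 47 = 37.
The quantity actually transacted is the short side, demand: 1.

1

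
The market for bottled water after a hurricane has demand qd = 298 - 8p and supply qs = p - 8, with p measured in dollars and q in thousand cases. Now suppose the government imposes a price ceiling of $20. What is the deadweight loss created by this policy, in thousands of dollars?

Equilibrium: 298 - 8p = p - 8, so 306 = 9p and p* = 34, q* = 26.
Because the ceiling (20) lies below the market-clearing price, it is binding.
At p = 20: qd = 298 - 8·20 = 138 and qs = 20 - 8 = 12.
Quantity traded falls to 12. At q = 12 the demand price is (298 - 12)/8 = 35.75 and the supply price is 8 + 12 = 20.
Deadweight loss = ½ · (35.75 - 20) · (26 - 12) = ½ · 15.75 · 14 = 110.25.

110.25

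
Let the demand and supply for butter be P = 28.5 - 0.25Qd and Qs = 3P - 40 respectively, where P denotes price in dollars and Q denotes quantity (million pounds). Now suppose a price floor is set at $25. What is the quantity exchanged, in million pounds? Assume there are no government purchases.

14

Rearranging demand gives Qd = 114 - 4P. Setting quantity demanded equal to quantity supplied, 114 - 4P = 3P - 40, gives P* = 22 and Q* = 26.
The floor of 25 is above the equilibrium price 22, so it binds.
At P = 25: Qd = 114 - 4·25 = 14 and Qs = 3·25 - 40 = 35.
The quantity actually transacted is the short side, demand: 14.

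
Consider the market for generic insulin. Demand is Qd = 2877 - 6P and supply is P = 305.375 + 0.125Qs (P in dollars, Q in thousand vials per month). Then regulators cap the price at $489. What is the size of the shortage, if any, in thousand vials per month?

0

Rearranging supply gives Qs = 8P - 2443. Without the control the market clears where 2877 - 6P = 8P - 2443, i.e. P* = 380 and Q* = 597.
Since 489 is above P* = 380, the ceiling does not bind and the free-market outcome prevails.
Since the control does not bind, there is no shortage.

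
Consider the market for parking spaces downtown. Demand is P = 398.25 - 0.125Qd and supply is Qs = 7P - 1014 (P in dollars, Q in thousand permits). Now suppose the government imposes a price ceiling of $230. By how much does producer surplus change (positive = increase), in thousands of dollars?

-38550

Rearranging demand gives Qd = 3186 - 8P. Equilibrium: 3186 - 8P = 7P - 1014, so 4200 = 15P and P* = 280, Q* = 946.
Since 230 < 280, the ceiling is binding.
At P = 230: Qd = 3186 - 8·230 = 1346 and Qs = 7·230 - 1014 = 596.
Producer surplus without the control is ½ · (280 - 1014/7) · 946 = 447458/7.
With the ceiling, producers sell 596 units at 230, so PS = ½ · (230 - 1014/7) · 596 = 177608/7.
Change in producer surplus = 177608/7 - 447458/7 = -38550.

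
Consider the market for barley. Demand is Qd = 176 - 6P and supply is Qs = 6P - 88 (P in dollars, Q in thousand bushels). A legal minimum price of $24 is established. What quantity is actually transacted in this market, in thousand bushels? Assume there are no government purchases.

32

Without the control the market clears where 176 - 6P = 6P - 88, i.e. P* = 22 and Q* = 44.
The floor of 24 is above the equilibrium price 22, so it binds.
At P = 24: Qd = 176 - 6·24 = 32 and Qs = 6·24 - 88 = 56.
The quantity actually transacted is the short side, demand: 32.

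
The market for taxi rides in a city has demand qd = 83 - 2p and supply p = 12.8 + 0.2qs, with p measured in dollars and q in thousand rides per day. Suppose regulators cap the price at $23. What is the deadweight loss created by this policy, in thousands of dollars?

0

Rearranging supply gives qs = 5p - 64. Without the control the market clears where 83 - 2p = 5p - 64, i.e. p* = 21 and q* = 41.
The ceiling of 23 is above the equilibrium price 21, so it is not binding; the market clears at p* = 21, q* = 41.
Since the control does not bind, no trades are prevented and deadweight loss is zero.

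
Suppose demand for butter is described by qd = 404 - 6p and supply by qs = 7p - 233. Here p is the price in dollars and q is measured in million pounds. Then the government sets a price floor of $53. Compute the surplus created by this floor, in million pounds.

Equilibrium: 404 - 6p = 7p - 233, so 637 = 13p and p* = 49, q* = 110.
Since 53 > 49, the floor is binding.
At p = 53: qd = 404 - 6·53 = 86 and qs = 7·53 - 233 = 138.
Surplus = qs - qd = 138 - 86 = 52.

52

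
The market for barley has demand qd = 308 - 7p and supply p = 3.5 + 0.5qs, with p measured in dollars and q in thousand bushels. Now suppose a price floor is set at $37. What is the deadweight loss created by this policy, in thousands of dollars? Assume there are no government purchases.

Rearranging supply gives qs = 2p - 7. Without the control the market clears where 308 - 7p = 2p - 7, i.e. p* = 35 and q* = 63.
Since 37 > 35, the floor is binding.
At p = 37: qd = 308 - 7·37 = 49 and qs = 2·37 - 7 = 67.
Quantity traded falls to 49. At q = 49 the demand price is (308 - 49)/7 = 37 and the supply price is (7 + 49)/2 = 28.
Deadweight loss = ½ · (37 - 28) · (63 - 49) = ½ · 9 · 14 = 63.

63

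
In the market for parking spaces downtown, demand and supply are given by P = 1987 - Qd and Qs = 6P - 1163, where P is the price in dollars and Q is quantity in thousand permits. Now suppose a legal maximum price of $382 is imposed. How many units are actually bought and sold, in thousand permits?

1129

Rearranging demand gives Qd = 1987 - P. Without the control the market clears where 1987 - P = 6P - 1163, i.e. P* = 450 and Q* = 1537.
Since 382 < 450, the ceiling is binding.
At P = 382: Qd = 1987 - 382 = 1605 and Qs = 6·382 - 1163 = 1129.
The quantity actually transacted is the short side, supply: 1129.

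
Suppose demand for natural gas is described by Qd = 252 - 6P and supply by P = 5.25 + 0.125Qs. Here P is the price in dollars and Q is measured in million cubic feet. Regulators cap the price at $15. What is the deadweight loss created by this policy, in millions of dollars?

Rearranging supply gives Qs = 8P - 42. Equilibrium: 252 - 6P = 8P - 42, so 294 = 14P and P* = 21, Q* = 126.
The ceiling of 15 is below the equilibrium price 21, so it binds.
At P = 15: Qd = 252 - 6·15 = 162 and Qs = 8·15 - 42 = 78.
Quantity traded falls to 78. At Q = 78 the demand price is (252 - 78)/6 = 29 and the supply price is (42 + 78)/8 = 15.
Deadweight loss = ½ · (29 - 15) · (126 - 78) = ½ · 14 · 48 = 336.

336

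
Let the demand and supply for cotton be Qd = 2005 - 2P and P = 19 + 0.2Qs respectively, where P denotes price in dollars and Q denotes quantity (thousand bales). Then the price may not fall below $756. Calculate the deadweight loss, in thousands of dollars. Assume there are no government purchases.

291110.4

Rearranging supply gives Qs = 5P - 95. In a free market, 2005 - 2P = 5P - 95 gives the equilibrium P* = 300, Q* = 1405.
The floor of 756 is above the equilibrium price 300, so it binds.
At P = 756: Qd = 2005 - 2·756 = 493 and Qs = 5·756 - 95 = 3685.
Quantity traded falls to 493. At Q = 493 the demand price is (2005 - 493)/2 = 756 and the supply price is (95 + 493)/5 = 117.6.
Deadweight loss = ½ · (756 - 117.6) · (1405 - 493) = ½ · 638.4 · 912 = 291110.4.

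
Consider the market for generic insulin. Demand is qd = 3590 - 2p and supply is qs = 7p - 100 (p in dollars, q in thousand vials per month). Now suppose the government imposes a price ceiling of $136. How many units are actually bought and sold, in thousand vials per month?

In a free market, 3590 - 2p = 7p - 100 gives the equilibrium p* = 410, q* = 2770.
The ceiling of 136 is below the equilibrium price 410, so it binds.
At p = 136: qd = 3590 - 2·136 = 3318 and qs = 7·136 - 100 = 852.
The quantity actually transacted is the short side, supply: 852.

852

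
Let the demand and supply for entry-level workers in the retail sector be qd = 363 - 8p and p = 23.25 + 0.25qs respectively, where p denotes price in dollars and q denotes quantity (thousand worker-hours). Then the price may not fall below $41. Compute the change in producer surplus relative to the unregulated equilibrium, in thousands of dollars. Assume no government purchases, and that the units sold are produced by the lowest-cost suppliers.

Rearranging supply gives qs = 4p - 93. Setting quantity demanded equal to quantity supplied, 363 - 8p = 4p - 93, gives p* = 38 and q* = 59.
Because the floor (41) lies above the market-clearing price, it is binding.
At p = 41: qd = 363 - 8·41 = 35 and qs = 4·41 - 93 = 71.
Producer surplus without the control is ½ · (38 - 23.25) · 59 = 435.125.
With the floor, 35 units are sold at 41. The supply price at q = 35 is 32, so PS = ½ · [(41 - 23.25) + (41 - 32)] · 35 = 468.125.
Change in producer surplus = 468.125 - 435.125 = 33.

33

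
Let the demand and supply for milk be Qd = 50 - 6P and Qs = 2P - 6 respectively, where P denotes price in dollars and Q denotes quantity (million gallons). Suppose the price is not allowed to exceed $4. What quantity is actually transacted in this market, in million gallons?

2

In a free market, 50 - 6P = 2P - 6 gives the equilibrium P* = 7, Q* = 8.
The ceiling of 4 is below the equilibrium price 7, so it binds.
At P = 4: Qd = 50 - 6·4 = 26 and Qs = 2·4 - 6 = 2.
The quantity actually transacted is the short side, supply: 2.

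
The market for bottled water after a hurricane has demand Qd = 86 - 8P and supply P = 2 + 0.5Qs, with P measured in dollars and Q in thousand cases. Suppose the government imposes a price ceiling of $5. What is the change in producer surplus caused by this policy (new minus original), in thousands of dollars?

-40

Rearranging supply gives Qs = 2P - 4. In a free market, 86 - 8P = 2P - 4 gives the equilibrium P* = 9, Q* = 14.
Since 5 < 9, the ceiling is binding.
At P = 5: Qd = 86 - 8·5 = 46 and Qs = 2·5 - 4 = 6.
Producer surplus without the control is ½ · (9 - 2) · 14 = 49.
With the ceiling, producers sell 6 units at 5, so PS = ½ · (5 - 2) · 6 = 9.
Change in producer surplus = 9 - 49 = -40.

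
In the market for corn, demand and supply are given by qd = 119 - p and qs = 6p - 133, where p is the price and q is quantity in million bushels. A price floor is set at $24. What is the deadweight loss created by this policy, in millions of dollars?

0

Without the control the market clears where 119 - p = 6p - 133, i.e. p* = 36 and q* = 83.
The floor of 24 is below the equilibrium price 36, so it is not binding; the market clears at p* = 36, q* = 83.
Since the control does not bind, no trades are prevented and deadweight loss is zero.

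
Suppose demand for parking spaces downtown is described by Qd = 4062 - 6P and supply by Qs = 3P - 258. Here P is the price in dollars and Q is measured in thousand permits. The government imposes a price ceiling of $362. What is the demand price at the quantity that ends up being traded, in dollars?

539

Without the control the market clears where 4062 - 6P = 3P - 258, i.e. P* = 480 and Q* = 1182.
Because the ceiling (362) lies below the market-clearing price, it is binding.
At P = 362: Qd = 4062 - 6·362 = 1890 and Qs = 3·362 - 258 = 828.
Only 828 units reach the market. On the demand curve, the marginal buyer's willingness to pay at Q = 828 is (4062 - 828)/6 = 539.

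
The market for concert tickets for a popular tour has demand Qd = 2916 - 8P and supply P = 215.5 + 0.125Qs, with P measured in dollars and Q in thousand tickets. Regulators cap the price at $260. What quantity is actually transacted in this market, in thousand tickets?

Rearranging supply gives Qs = 8P - 1724. Without the control the market clears where 2916 - 8P = 8P - 1724, i.e. P* = 290 and Q* = 596.
Because the ceiling (260) lies below the market-clearing price, it is binding.
At P = 260: Qd = 2916 - 8·260 = 836 and Qs = 8·260 - 1724 = 356.
The quantity actually transacted is the short side, supply: 356.

356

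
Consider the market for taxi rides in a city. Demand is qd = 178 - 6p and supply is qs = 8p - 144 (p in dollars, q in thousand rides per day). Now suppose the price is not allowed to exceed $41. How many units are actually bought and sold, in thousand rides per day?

Equilibrium: 178 - 6p = 8p - 144, so 322 = 14p and p* = 23, q* = 40.
The ceiling of 41 is above the equilibrium price 23, so it is not binding; the market clears at p* = 23, q* = 40.

40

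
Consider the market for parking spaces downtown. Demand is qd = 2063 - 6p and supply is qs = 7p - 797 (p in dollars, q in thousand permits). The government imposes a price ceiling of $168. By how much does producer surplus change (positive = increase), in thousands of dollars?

Setting quantity demanded equal to quantity supplied, 2063 - 6p = 7p - 797, gives p* = 220 and q* = 743.
The ceiling of 168 is below the equilibrium price 220, so it binds.
At p = 168: qd = 2063 - 6·168 = 1055 and qs = 7·168 - 797 = 379.
Producer surplus without the control is ½ · (220 - 797/7) · 743 = 552049/14.
With the ceiling, producers sell 379 units at 168, so PS = ½ · (168 - 797/7) · 379 = 143641/14.
Change in producer surplus = 143641/14 - 552049/14 = -29172.

-29172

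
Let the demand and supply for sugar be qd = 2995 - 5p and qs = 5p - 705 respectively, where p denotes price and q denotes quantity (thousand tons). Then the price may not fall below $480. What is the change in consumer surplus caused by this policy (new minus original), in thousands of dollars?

-95700

Setting quantity demanded equal to quantity supplied, 2995 - 5p = 5p - 705, gives p* = 370 and q* = 1145.
Because the floor (480) lies above the market-clearing price, it is binding.
At p = 480: qd = 2995 - 5·480 = 595 and qs = 5·480 - 705 = 1695.
Consumer surplus without the control is ½ · (599 - 370) · 1145 = 131102.5.
With the floor, consumers buy 595 units at 480, so CS = ½ · (599 - 480) · 595 = 35402.5.
Change in consumer surplus = 35402.5 - 131102.5 = -95700.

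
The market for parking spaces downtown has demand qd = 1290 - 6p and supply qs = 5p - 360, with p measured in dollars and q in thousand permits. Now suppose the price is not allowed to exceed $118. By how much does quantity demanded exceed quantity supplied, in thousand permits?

Equilibrium: 1290 - 6p = 5p - 360, so 1650 = 11p and p* = 150, q* = 390.
Because the ceiling (118) lies below the market-clearing price, it is binding.
At p = 118: qd = 1290 - 6·118 = 582 and qs = 5·118 - 360 = 230.
Shortage = qd - qs = 582 - 230 = 352.

352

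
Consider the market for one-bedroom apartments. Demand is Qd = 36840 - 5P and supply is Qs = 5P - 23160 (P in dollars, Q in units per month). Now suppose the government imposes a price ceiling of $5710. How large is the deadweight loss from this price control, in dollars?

Equilibrium: 36840 - 5P = 5P - 23160, so 60000 = 10P and P* = 6000, Q* = 6840.
Because the ceiling (5710) lies below the market-clearing price, it is binding.
At P = 5710: Qd = 36840 - 5·5710 = 8290 and Qs = 5·5710 - 23160 = 5390.
Quantity traded falls to 5390. At Q = 5390 the demand price is (36840 - 5390)/5 = 6290 and the supply price is (23160 + 5390)/5 = 5710.
Deadweight loss = ½ · (6290 - 5710) · (6840 - 5390) = ½ · 580 · 1450 = 420500.

420500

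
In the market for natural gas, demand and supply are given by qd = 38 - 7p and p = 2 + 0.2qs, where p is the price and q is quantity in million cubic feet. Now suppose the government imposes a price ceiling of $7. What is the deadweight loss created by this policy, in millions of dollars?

0

Rearranging supply gives qs = 5p - 10. Equilibrium: 38 - 7p = 5p - 10, so 48 = 12p and p* = 4, q* = 10.
The ceiling of 7 is above the equilibrium price 4, so it is not binding; the market clears at p* = 4, q* = 10.
Since the control does not bind, no trades are prevented and deadweight loss is zero.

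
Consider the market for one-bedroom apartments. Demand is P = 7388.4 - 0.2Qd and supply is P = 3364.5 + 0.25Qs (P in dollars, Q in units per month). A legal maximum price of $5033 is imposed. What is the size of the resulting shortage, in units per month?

5103

Rearranging demand gives Qd = 36942 - 5P; rearranging supply gives Qs = 4P - 13458. Without the control the market clears where 36942 - 5P = 4P - 13458, i.e. P* = 5600 and Q* = 8942.
Since 5033 < 5600, the ceiling is binding.
At P = 5033: Qd = 36942 - 5·5033 = 11777 and Qs = 4·5033 - 13458 = 6674.
Shortage = Qd - Qs = 11777 - 6674 = 5103.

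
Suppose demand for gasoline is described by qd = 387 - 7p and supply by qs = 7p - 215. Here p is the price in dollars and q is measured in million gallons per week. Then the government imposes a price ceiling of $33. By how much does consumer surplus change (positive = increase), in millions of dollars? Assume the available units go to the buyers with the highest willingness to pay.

Without the control the market clears where 387 - 7p = 7p - 215, i.e. p* = 43 and q* = 86.
Since 33 < 43, the ceiling is binding.
At p = 33: qd = 387 - 7·33 = 156 and qs = 7·33 - 215 = 16.
Consumer surplus without the control is ½ · (387/7 - 43) · 86 = 3698/7.
With the ceiling, 16 units are sold at 33 (assume they go to the highest-value buyers). The demand price at q = 16 is 53, so CS = ½ · [(387/7 - 33) + (53 - 33)] · 16 = 2368/7.
Change in consumer surplus = 2368/7 - 3698/7 = -190.

-190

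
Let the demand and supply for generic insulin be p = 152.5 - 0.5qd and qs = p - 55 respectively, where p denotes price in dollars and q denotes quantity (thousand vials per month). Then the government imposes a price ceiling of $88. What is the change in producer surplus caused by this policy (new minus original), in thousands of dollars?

Rearranging demand gives qd = 305 - 2p. Equilibrium: 305 - 2p = p - 55, so 360 = 3p and p* = 120, q* = 65.
Since 88 < 120, the ceiling is binding.
At p = 88: qd = 305 - 2·88 = 129 and qs = 88 - 55 = 33.
Producer surplus without the control is ½ · (120 - 55) · 65 = 2112.5.
With the ceiling, producers sell 33 units at 88, so PS = ½ · (88 - 55) · 33 = 544.5.
Change in producer surplus = 544.5 - 2112.5 = -1568.

-1568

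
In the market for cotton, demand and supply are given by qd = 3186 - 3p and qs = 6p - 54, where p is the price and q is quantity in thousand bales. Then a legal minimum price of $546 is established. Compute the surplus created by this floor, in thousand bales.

1674

Setting quantity demanded equal to quantity supplied, 3186 - 3p = 6p - 54, gives p* = 360 and q* = 2106.
The floor of 546 is above the equilibrium price 360, so it binds.
At p = 546: qd = 3186 - 3·546 = 1548 and qs = 6·546 - 54 = 3222.
Surplus = qs - qd = 3222 - 1548 = 1674.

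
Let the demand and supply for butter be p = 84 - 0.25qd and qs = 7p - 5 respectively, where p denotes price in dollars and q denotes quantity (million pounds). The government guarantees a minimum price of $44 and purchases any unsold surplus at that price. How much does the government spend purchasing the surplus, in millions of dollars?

6292

Rearranging demand gives qd = 336 - 4p. Equilibrium: 336 - 4p = 7p - 5, so 341 = 11p and p* = 31, q* = 212.
Since 44 > 31, the floor is binding.
At p = 44: qd = 336 - 4·44 = 160 and qs = 7·44 - 5 = 303.
Surplus = qs - qd = 143.
Government expenditure = surplus × support price = 143 × 44 = 6292.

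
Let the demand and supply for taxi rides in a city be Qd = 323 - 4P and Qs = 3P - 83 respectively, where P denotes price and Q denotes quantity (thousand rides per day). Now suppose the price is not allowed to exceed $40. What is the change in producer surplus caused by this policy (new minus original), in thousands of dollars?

-1152

Equilibrium: 323 - 4P = 3P - 83, so 406 = 7P and P* = 58, Q* = 91.
The ceiling of 40 is below the equilibrium price 58, so it binds.
At P = 40: Qd = 323 - 4·40 = 163 and Qs = 3·40 - 83 = 37.
Producer surplus without the control is ½ · (58 - 83/3) · 91 = 8281/6.
With the ceiling, producers sell 37 units at 40, so PS = ½ · (40 - 83/3) · 37 = 1369/6.
Change in producer surplus = 1369/6 - 8281/6 = -1152.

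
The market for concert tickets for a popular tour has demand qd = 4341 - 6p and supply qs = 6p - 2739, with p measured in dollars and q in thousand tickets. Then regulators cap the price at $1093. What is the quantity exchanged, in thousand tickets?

Equilibrium: 4341 - 6p = 6p - 2739, so 7080 = 12p and p* = 590, q* = 801.
Since 1093 is above p* = 590, the ceiling does not bind and the free-market outcome prevails.

801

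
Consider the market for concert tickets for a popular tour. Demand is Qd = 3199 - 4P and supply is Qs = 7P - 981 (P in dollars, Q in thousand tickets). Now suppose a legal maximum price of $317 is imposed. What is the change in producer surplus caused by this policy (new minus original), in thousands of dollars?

-91885.5

Setting quantity demanded equal to quantity supplied, 3199 - 4P = 7P - 981, gives P* = 380 and Q* = 1679.
The ceiling of 317 is below the equilibrium price 380, so it binds.
At P = 317: Qd = 3199 - 4·317 = 1931 and Qs = 7·317 - 981 = 1238.
Producer surplus without the control is ½ · (380 - 981/7) · 1679 = 2819041/14.
With the ceiling, producers sell 1238 units at 317, so PS = ½ · (317 - 981/7) · 1238 = 766322/7.
Change in producer surplus = 766322/7 - 2819041/14 = -91885.5.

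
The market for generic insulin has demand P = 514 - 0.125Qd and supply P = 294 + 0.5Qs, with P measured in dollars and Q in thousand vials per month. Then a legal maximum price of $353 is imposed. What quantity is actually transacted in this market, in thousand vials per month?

118

Rearranging demand gives Qd = 4112 - 8P; rearranging supply gives Qs = 2P - 588. Without the control the market clears where 4112 - 8P = 2P - 588, i.e. P* = 470 and Q* = 352.
Because the ceiling (353) lies below the market-clearing price, it is binding.
At P = 353: Qd = 4112 - 8·353 = 1288 and Qs = 2·353 - 588 = 118.
The quantity actually transacted is the short side, supply: 118.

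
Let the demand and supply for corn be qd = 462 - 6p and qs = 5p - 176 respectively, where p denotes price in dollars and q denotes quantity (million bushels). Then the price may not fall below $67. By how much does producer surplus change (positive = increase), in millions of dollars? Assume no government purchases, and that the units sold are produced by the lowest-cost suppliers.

Without the control the market clears where 462 - 6p = 5p - 176, i.e. p* = 58 and q* = 114.
Because the floor (67) lies above the market-clearing price, it is binding.
At p = 67: qd = 462 - 6·67 = 60 and qs = 5·67 - 176 = 159.
Producer surplus without the control is ½ · (58 - 35.2) · 114 = 1299.6.
With the floor, 60 units are sold at 67. The supply price at q = 60 is 47.2, so PS = ½ · [(67 - 35.2) + (67 - 47.2)] · 60 = 1548.
Change in producer surplus = 1548 - 1299.6 = 248.4.

248.4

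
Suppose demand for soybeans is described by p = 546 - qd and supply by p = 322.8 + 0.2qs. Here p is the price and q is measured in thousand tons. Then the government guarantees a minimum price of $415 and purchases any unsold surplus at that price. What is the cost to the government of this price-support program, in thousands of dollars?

Rearranging demand gives qd = 546 - p; rearranging supply gives qs = 5p - 1614. In a free market, 546 - p = 5p - 1614 gives the equilibrium p* = 360, q* = 186.
Since 415 > 360, the floor is binding.
At p = 415: qd = 546 - 415 = 131 and qs = 5·415 - 1614 = 461.
Surplus = qs - qd = 330.
Government expenditure = surplus × support price = 330 × 415 = 136950.

136950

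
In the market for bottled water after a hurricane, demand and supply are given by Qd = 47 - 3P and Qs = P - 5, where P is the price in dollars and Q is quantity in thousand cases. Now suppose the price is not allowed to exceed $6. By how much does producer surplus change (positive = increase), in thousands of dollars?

Without the control the market clears where 47 - 3P = P - 5, i.e. P* = 13 and Q* = 8.
The ceiling of 6 is below the equilibrium price 13, so it binds.
At P = 6: Qd = 47 - 3·6 = 29 and Qs = 6 - 5 = 1.
Producer surplus without the control is ½ · (13 - 5) · 8 = 32.
With the ceiling, producers sell 1 units at 6, so PS = ½ · (6 - 5) · 1 = 0.5.
Change in producer surplus = 0.5 - 32 = -31.5.

-31.5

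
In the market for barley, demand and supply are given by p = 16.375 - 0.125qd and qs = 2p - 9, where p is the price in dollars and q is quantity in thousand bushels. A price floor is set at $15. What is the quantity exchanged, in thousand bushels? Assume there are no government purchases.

11

Rearranging demand gives qd = 131 - 8p. Setting quantity demanded equal to quantity supplied, 131 - 8p = 2p - 9, gives p* = 14 and q* = 19.
The floor of 15 is above the equilibrium price 14, so it binds.
At p = 15: qd = 131 - 8·15 = 11 and qs = 2·15 - 9 = 21.
The quantity actually transacted is the short side, demand: 11.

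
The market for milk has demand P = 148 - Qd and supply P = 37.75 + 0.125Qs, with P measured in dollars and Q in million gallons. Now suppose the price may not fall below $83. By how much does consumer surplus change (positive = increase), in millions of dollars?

-2689.5

Rearranging demand gives Qd = 148 - P; rearranging supply gives Qs = 8P - 302. Equilibrium: 148 - P = 8P - 302, so 450 = 9P and P* = 50, Q* = 98.
The floor of 83 is above the equilibrium price 50, so it binds.
At P = 83: Qd = 148 - 83 = 65 and Qs = 8·83 - 302 = 362.
Consumer surplus without the control is ½ · (148 - 50) · 98 = 4802.
With the floor, consumers buy 65 units at 83, so CS = ½ · (148 - 83) · 65 = 2112.5.
Change in consumer surplus = 2112.5 - 4802 = -2689.5.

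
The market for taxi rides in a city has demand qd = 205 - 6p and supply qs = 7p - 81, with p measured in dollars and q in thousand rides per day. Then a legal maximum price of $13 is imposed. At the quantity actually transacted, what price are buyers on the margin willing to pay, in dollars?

Setting quantity demanded equal to quantity supplied, 205 - 6p = 7p - 81, gives p* = 22 and q* = 73.
The ceiling of 13 is below the equilibrium price 22, so it binds.
At p = 13: qd = 205 - 6·13 = 127 and qs = 7·13 - 81 = 10.
Only 10 units reach the market. On the demand curve, the marginal buyer's willingness to pay at q = 10 is (205 - 10)/6 = 32.5.

32.5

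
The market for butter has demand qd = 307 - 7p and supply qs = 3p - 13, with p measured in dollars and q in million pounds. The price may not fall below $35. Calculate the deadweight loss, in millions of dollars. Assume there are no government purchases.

Equilibrium: 307 - 7p = 3p - 13, so 320 = 10p and p* = 32, q* = 83.
Since 35 > 32, the floor is binding.
At p = 35: qd = 307 - 7·35 = 62 and qs = 3·35 - 13 = 92.
Quantity traded falls to 62. At q = 62 the demand price is (307 - 62)/7 = 35 and the supply price is (13 + 62)/3 = 25.
Deadweight loss = ½ · (35 - 25) · (83 - 62) = ½ · 10 · 21 = 105.

105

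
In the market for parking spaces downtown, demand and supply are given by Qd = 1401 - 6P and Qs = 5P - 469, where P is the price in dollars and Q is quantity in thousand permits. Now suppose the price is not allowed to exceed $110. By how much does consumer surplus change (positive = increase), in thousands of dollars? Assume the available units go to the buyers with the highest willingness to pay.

Equilibrium: 1401 - 6P = 5P - 469, so 1870 = 11P and P* = 170, Q* = 381.
Since 110 < 170, the ceiling is binding.
At P = 110: Qd = 1401 - 6·110 = 741 and Qs = 5·110 - 469 = 81.
Consumer surplus without the control is ½ · (233.5 - 170) · 381 = 12096.75.
With the ceiling, 81 units are sold at 110 (assume they go to the highest-value buyers). The demand price at Q = 81 is 220, so CS = ½ · [(233.5 - 110) + (220 - 110)] · 81 = 9456.75.
Change in consumer surplus = 9456.75 - 12096.75 = -2640.

-2640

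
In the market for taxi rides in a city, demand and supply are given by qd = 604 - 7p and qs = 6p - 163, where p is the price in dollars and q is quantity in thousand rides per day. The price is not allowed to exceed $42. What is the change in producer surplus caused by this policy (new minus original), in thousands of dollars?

In a free market, 604 - 7p = 6p - 163 gives the equilibrium p* = 59, q* = 191.
Since 42 < 59, the ceiling is binding.
At p = 42: qd = 604 - 7·42 = 310 and qs = 6·42 - 163 = 89.
Producer surplus without the control is ½ · (59 - 163/6) · 191 = 36481/12.
With the ceiling, producers sell 89 units at 42, so PS = ½ · (42 - 163/6) · 89 = 7921/12.
Change in producer surplus = 7921/12 - 36481/12 = -2380.

-2380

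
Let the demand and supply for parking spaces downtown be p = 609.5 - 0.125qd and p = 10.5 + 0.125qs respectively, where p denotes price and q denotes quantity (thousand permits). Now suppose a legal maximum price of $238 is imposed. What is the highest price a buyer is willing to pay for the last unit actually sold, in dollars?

382

Rearranging demand gives qd = 4876 - 8p; rearranging supply gives qs = 8p - 84. Setting quantity demanded equal to quantity supplied, 4876 - 8p = 8p - 84, gives p* = 310 and q* = 2396.
The ceiling of 238 is below the equilibrium price 310, so it binds.
At p = 238: qd = 4876 - 8·238 = 2972 and qs = 8·238 - 84 = 1820.
Only 1820 units reach the market. On the demand curve, the marginal buyer's willingness to pay at q = 1820 is (4876 - 1820)/8 = 382.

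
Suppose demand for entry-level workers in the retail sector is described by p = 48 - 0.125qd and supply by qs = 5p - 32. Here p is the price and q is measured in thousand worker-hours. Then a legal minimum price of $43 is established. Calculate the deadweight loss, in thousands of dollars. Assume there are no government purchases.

Rearranging demand gives qd = 384 - 8p. In a free market, 384 - 8p = 5p - 32 gives the equilibrium p* = 32, q* = 128.
Because the floor (43) lies above the market-clearing price, it is binding.
At p = 43: qd = 384 - 8·43 = 40 and qs = 5·43 - 32 = 183.
Quantity traded falls to 40. At q = 40 the demand price is (384 - 40)/8 = 43 and the supply price is (32 + 40)/5 = 14.4.
Deadweight loss = ½ · (43 - 14.4) · (128 - 40) = ½ · 28.6 · 88 = 1258.4.

1258.4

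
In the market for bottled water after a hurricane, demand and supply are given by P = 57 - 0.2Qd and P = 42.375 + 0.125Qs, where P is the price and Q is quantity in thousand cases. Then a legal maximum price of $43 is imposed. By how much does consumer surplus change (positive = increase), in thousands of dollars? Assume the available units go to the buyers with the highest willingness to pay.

Rearranging demand gives Qd = 285 - 5P; rearranging supply gives Qs = 8P - 339. Without the control the market clears where 285 - 5P = 8P - 339, i.e. P* = 48 and Q* = 45.
Since 43 < 48, the ceiling is binding.
At P = 43: Qd = 285 - 5·43 = 70 and Qs = 8·43 - 339 = 5.
Consumer surplus without the control is ½ · (57 - 48) · 45 = 202.5.
With the ceiling, 5 units are sold at 43 (assume they go to the highest-value buyers). The demand price at Q = 5 is 56, so CS = ½ · [(57 - 43) + (56 - 43)] · 5 = 67.5.
Change in consumer surplus = 67.5 - 202.5 = -135.

-135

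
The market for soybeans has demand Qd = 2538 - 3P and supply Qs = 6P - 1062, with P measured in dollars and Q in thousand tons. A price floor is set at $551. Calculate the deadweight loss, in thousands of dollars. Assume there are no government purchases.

In a free market, 2538 - 3P = 6P - 1062 gives the equilibrium P* = 400, Q* = 1338.
The floor of 551 is above the equilibrium price 400, so it binds.
At P = 551: Qd = 2538 - 3·551 = 885 and Qs = 6·551 - 1062 = 2244.
Quantity traded falls to 885. At Q = 885 the demand price is (2538 - 885)/3 = 551 and the supply price is (1062 + 885)/6 = 324.5.
Deadweight loss = ½ · (551 - 324.5) · (1338 - 885) = ½ · 226.5 · 453 = 51302.25.

51302.25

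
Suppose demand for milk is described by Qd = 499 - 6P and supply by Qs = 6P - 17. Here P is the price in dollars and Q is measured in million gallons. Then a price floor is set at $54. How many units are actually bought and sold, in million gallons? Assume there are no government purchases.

In a free market, 499 - 6P = 6P - 17 gives the equilibrium P* = 43, Q* = 241.
The floor of 54 is above the equilibrium price 43, so it binds.
At P = 54: Qd = 499 - 6·54 = 175 and Qs = 6·54 - 17 = 307.
The quantity actually transacted is the short side, demand: 175.

175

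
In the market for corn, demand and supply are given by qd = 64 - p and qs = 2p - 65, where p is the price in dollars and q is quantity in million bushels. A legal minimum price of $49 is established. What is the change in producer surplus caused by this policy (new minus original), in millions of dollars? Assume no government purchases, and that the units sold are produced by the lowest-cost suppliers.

81

Setting quantity demanded equal to quantity supplied, 64 - p = 2p - 65, gives p* = 43 and q* = 21.
The floor of 49 is above the equilibrium price 43, so it binds.
At p = 49: qd = 64 - 49 = 15 and qs = 2·49 - 65 = 33.
Producer surplus without the control is ½ · (43 - 32.5) · 21 = 110.25.
With the floor, 15 units are sold at 49. The supply price at q = 15 is 40, so PS = ½ · [(49 - 32.5) + (49 - 40)] · 15 = 191.25.
Change in producer surplus = 191.25 - 110.25 = 81.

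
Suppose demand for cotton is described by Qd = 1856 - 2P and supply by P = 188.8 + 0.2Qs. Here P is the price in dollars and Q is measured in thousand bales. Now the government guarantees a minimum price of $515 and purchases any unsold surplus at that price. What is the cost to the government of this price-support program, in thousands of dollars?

Rearranging supply gives Qs = 5P - 944. In a free market, 1856 - 2P = 5P - 944 gives the equilibrium P* = 400, Q* = 1056.
Since 515 > 400, the floor is binding.
At P = 515: Qd = 1856 - 2·515 = 826 and Qs = 5·515 - 944 = 1631.
Surplus = Qs - Qd = 805.
Government expenditure = surplus × support price = 805 × 515 = 414575.

414575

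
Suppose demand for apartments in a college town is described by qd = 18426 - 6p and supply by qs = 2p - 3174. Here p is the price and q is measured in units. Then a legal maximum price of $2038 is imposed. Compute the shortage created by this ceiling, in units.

5296

Setting quantity demanded equal to quantity supplied, 18426 - 6p = 2p - 3174, gives p* = 2700 and q* = 2226.
The ceiling of 2038 is below the equilibrium price 2700, so it binds.
At p = 2038: qd = 18426 - 6·2038 = 6198 and qs = 2·2038 - 3174 = 902.
Shortage = qd - qs = 6198 - 902 = 5296.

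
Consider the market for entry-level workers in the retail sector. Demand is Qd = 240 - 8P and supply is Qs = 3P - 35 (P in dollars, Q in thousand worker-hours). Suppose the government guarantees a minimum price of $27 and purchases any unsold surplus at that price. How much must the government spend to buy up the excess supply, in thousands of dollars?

594

Setting quantity demanded equal to quantity supplied, 240 - 8P = 3P - 35, gives P* = 25 and Q* = 40.
Since 27 > 25, the floor is binding.
At P = 27: Qd = 240 - 8·27 = 24 and Qs = 3·27 - 35 = 46.
Surplus = Qs - Qd = 22.
Government expenditure = surplus × support price = 22 × 27 = 594.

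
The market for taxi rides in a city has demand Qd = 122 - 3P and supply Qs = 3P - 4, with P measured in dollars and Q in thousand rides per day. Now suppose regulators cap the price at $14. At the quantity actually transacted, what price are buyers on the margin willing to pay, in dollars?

28

In a free market, 122 - 3P = 3P - 4 gives the equilibrium P* = 21, Q* = 59.
Because the ceiling (14) lies below the market-clearing price, it is binding.
At P = 14: Qd = 122 - 3·14 = 80 and Qs = 3·14 - 4 = 38.
Only 38 units reach the market. On the demand curve, the marginal buyer's willingness to pay at Q = 38 is (122 - 38)/3 = 28.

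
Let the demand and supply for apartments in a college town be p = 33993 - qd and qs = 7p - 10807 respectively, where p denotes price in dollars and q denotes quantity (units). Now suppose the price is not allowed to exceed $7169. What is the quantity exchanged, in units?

28393

Rearranging demand gives qd = 33993 - p. Setting quantity demanded equal to quantity supplied, 33993 - p = 7p - 10807, gives p* = 5600 and q* = 28393.
Since 7169 is above p* = 5600, the ceiling does not bind and the free-market outcome prevails.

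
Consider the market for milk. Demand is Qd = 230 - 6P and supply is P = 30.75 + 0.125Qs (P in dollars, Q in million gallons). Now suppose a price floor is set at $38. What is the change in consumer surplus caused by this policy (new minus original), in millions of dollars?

-56

Rearranging supply gives Qs = 8P - 246. In a free market, 230 - 6P = 8P - 246 gives the equilibrium P* = 34, Q* = 26.
Because the floor (38) lies above the market-clearing price, it is binding.
At P = 38: Qd = 230 - 6·38 = 2 and Qs = 8·38 - 246 = 58.
Consumer surplus without the control is ½ · (115/3 - 34) · 26 = 169/3.
With the floor, consumers buy 2 units at 38, so CS = ½ · (115/3 - 38) · 2 = 1/3.
Change in consumer surplus = 1/3 - 169/3 = -56.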